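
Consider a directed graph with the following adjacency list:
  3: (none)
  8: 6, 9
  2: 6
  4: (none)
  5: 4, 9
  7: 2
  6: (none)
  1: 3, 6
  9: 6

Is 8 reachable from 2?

No

Explore from 2.
Distance 1: reach 6.
The search from 2 is exhausted; no directed path reaches 8.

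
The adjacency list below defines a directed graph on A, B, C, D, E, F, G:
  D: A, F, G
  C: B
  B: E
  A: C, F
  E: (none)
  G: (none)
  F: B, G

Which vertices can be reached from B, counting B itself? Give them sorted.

B, E

Start at B.
Its neighbours: E.
Nothing further is reachable.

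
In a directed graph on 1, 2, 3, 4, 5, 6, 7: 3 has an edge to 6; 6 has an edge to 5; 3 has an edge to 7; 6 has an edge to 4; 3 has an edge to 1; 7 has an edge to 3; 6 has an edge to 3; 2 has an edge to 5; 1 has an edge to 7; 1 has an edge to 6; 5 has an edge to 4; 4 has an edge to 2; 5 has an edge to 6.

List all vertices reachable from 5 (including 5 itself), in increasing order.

Start at 5.
Its neighbours: 4, 6.
Then their neighbours: 2, 3.
Then next layer: 1, 7.
Every vertex is now reached.

1, 2, 3, 4, 5, 6, 7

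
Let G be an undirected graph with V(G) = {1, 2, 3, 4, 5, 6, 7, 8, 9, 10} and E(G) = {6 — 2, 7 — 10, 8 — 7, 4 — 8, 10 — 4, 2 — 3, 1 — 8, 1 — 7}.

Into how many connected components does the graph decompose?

From 1: component {1, 4, 7, 8, 10}.
From 2: component {2, 3, 6}.
From 5: component {5}.
From 9: component {9}.
That's 4 components.

4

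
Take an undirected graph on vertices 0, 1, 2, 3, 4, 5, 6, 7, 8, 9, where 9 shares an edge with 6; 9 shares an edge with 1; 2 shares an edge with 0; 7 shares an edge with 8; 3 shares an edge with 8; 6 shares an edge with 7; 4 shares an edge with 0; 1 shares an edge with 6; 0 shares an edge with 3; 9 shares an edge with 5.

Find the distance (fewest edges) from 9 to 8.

Distance 0: 9.
Distance 1: 1, 5, 6.
Distance 2: 7.
Distance 3: 8 — contains 8.

3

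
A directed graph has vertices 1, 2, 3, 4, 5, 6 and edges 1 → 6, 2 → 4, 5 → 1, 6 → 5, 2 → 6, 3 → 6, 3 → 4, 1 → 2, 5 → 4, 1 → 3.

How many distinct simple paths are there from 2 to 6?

2→6

1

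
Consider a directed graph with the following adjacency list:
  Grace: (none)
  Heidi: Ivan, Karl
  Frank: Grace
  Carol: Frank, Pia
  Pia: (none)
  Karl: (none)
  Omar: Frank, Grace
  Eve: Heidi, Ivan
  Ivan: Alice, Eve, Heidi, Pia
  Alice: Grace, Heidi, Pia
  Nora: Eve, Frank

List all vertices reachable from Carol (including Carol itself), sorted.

Carol, Frank, Grace, Pia

Start at Carol.
Its neighbours: Frank, Pia.
Then their neighbours: Grace.
Nothing further is reachable.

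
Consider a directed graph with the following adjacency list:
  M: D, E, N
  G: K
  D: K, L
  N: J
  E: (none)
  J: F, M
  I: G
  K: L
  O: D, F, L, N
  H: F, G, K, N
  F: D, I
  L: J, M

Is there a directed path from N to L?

Yes

Explore from N.
Distance 1: reach J.
Distance 2: reach F, M.
Distance 3: reach D, E, I.
Distance 4: reach G, K, L.
Found L.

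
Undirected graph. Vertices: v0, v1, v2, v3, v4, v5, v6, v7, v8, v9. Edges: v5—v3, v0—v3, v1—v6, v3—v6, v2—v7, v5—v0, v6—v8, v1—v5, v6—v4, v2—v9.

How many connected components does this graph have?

From v0: component {v0, v1, v3, v4, v5, v6, v8}.
From v2: component {v2, v7, v9}.
That's 2 components.

2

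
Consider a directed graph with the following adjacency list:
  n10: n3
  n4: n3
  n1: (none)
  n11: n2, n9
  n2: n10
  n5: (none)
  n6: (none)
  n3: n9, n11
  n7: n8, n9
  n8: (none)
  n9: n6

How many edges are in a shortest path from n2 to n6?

Distance 0: n2.
Distance 1: n10.
Distance 2: n3.
Distance 3: n9, n11.
Distance 4: n6 — contains n6.

4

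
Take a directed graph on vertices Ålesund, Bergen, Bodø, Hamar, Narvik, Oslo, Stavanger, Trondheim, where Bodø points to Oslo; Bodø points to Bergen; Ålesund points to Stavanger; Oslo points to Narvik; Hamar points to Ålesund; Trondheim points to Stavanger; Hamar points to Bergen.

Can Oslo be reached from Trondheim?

Explore from Trondheim.
Distance 1: reach Stavanger.
The search from Trondheim is exhausted; no directed path reaches Oslo.

No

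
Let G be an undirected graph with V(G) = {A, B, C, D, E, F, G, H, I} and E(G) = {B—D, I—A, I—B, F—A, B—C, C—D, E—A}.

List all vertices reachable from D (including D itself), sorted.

Start at D.
Its neighbours: B, C.
Then their neighbours: I.
Then next layer: A.
Then next layer: E, F.
Nothing further is reachable.

A, B, C, D, E, F, I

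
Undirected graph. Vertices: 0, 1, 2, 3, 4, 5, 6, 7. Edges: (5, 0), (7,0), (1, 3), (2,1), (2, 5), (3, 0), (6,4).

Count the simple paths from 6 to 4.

1

6–4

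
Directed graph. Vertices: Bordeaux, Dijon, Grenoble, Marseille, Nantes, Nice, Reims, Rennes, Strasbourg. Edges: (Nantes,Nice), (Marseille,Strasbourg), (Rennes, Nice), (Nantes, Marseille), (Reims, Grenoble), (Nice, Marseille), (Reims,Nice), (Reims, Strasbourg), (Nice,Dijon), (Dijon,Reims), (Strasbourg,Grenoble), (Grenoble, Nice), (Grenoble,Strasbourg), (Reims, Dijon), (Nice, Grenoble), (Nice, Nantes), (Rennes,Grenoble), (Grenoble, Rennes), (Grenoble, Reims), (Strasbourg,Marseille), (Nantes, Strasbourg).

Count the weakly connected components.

2

From Bordeaux: component {Bordeaux}.
From Dijon: component {Dijon, Grenoble, Marseille, Nantes, Nice, Reims, Rennes, Strasbourg}.
That's 2 components.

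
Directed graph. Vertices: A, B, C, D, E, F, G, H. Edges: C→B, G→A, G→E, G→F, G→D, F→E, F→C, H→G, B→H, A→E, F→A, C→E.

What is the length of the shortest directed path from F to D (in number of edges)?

Distance 0: F.
Distance 1: A, C, E.
Distance 2: B.
Distance 3: H.
Distance 4: G.
Distance 5: D — contains D.

5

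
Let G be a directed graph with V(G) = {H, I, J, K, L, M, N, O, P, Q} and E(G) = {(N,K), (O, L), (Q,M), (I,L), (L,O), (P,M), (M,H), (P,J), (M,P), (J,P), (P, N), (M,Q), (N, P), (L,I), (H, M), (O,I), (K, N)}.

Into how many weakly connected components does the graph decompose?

From H: component {H, J, K, M, N, P, Q}.
From I: component {I, L, O}.
That's 2 components.

2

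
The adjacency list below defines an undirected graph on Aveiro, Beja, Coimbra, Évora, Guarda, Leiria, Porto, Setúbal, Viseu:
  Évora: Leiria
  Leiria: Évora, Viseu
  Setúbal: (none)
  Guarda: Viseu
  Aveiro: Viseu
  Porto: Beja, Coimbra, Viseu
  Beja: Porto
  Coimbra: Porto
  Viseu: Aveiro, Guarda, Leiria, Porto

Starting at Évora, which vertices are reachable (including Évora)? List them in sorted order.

Start at Évora.
Its neighbours: Leiria.
Then their neighbours: Viseu.
Then next layer: Aveiro, Guarda, Porto.
Then next layer: Beja, Coimbra.
Nothing further is reachable.

Aveiro, Beja, Coimbra, Évora, Guarda, Leiria, Porto, Viseu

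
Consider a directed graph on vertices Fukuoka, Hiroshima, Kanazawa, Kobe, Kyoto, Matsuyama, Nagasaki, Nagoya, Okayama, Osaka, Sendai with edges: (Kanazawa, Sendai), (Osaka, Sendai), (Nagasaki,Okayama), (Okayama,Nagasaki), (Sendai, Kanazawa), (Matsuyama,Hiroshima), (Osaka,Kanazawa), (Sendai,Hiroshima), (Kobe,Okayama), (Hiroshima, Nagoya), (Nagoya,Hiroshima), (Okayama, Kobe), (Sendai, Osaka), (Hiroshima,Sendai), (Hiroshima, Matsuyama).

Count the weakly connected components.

4

From Fukuoka: component {Fukuoka}.
From Hiroshima: component {Hiroshima, Kanazawa, Matsuyama, Nagoya, Osaka, Sendai}.
From Kobe: component {Kobe, Nagasaki, Okayama}.
From Kyoto: component {Kyoto}.
That's 4 components.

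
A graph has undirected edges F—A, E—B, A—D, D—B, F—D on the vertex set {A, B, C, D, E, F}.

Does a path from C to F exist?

C has no edges, so nothing is reachable from it.

No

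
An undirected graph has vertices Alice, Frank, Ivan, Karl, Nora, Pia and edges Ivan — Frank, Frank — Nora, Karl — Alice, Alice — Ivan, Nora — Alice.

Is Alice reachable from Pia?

Pia has no edges, so nothing is reachable from it.

No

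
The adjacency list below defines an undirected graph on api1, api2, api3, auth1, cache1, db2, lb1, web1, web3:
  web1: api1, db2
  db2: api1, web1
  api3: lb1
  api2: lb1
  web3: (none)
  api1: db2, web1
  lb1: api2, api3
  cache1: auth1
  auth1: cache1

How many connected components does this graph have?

4

From api1: component {api1, db2, web1}.
From api2: component {api2, api3, lb1}.
From auth1: component {auth1, cache1}.
From web3: component {web3}.
That's 4 components.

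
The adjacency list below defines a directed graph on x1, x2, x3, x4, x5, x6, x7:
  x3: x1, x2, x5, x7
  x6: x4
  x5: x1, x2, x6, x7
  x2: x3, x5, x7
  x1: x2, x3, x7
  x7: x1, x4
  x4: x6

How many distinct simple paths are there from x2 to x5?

x2→x3→x5
x2→x5
x2→x7→x1→x3→x5

3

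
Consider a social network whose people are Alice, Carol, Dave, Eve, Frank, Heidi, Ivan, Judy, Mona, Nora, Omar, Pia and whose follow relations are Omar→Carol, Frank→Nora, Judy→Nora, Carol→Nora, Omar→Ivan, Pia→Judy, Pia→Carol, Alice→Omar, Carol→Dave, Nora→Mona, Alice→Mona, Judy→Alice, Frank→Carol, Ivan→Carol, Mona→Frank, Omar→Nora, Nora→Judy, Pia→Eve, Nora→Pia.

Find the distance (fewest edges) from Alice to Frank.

Distance 0: Alice.
Distance 1: Mona, Omar.
Distance 2: Carol, Frank, Ivan, Nora — contains Frank.

2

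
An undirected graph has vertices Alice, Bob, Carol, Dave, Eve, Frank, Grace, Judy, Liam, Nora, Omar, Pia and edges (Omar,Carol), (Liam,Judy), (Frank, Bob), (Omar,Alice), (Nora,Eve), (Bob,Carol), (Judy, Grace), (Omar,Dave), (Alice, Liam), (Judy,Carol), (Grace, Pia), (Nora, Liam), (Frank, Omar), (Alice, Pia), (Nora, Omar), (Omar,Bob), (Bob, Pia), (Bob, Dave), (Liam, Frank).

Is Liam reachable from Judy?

Yes

Explore from Judy.
Distance 1: reach Carol, Grace, Liam.
Found Liam.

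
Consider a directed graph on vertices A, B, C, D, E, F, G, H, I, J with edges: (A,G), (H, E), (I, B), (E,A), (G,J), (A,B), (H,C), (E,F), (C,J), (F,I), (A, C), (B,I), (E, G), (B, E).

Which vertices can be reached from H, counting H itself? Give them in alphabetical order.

Start at H.
Its neighbours: C, E.
Then their neighbours: A, F, G, J.
Then next layer: B, I.
Nothing further is reachable.

A, B, C, E, F, G, H, I, J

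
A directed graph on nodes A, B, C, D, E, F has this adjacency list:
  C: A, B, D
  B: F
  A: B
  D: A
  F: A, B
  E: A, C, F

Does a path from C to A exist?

Yes

Explore from C.
Distance 1: reach A, B, D.
Found A.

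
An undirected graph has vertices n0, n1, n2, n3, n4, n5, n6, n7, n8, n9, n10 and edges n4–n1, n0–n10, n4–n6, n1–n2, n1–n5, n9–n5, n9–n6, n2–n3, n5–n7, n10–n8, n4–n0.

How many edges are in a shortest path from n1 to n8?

Distance 0: n1.
Distance 1: n2, n4, n5.
Distance 2: n0, n3, n6, n7, n9.
Distance 3: n10.
Distance 4: n8 — contains n8.

4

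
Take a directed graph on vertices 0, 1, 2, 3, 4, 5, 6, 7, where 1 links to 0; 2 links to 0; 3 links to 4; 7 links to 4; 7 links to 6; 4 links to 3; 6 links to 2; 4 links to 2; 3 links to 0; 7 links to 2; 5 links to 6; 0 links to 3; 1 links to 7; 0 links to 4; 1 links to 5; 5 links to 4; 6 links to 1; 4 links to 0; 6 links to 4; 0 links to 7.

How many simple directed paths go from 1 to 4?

1→0→3→4
1→0→4
1→0→7→4
1→0→7→6→4
1→5→4
1→5→6→2→0→3→4
1→5→6→2→0→4
1→5→6→2→0→7→4
1→5→6→4
1→7→2→0→3→4
1→7→2→0→4
1→7→4
1→7→6→2→0→3→4
1→7→6→2→0→4
1→7→6→4

15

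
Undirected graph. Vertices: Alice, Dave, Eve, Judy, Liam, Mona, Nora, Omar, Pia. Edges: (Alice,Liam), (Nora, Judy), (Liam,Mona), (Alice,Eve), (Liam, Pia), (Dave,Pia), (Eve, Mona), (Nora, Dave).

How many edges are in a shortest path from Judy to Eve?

Distance 0: Judy.
Distance 1: Nora.
Distance 2: Dave.
Distance 3: Pia.
Distance 4: Liam.
Distance 5: Alice, Mona.
Distance 6: Eve — contains Eve.

6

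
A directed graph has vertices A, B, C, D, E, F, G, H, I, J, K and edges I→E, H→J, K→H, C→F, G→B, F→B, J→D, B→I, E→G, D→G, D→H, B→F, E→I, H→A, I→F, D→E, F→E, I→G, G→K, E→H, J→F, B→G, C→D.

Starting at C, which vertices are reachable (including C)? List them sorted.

A, B, C, D, E, F, G, H, I, J, K

Start at C.
Its neighbours: D, F.
Then their neighbours: B, E, G, H.
Then next layer: A, I, J, K.
Every vertex is now reached.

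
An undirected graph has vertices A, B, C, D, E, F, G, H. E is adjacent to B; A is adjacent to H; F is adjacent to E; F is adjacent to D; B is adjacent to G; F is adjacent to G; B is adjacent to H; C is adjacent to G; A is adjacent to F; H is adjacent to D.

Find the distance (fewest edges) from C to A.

3

Distance 0: C.
Distance 1: G.
Distance 2: B, F.
Distance 3: A, D, E, H — contains A.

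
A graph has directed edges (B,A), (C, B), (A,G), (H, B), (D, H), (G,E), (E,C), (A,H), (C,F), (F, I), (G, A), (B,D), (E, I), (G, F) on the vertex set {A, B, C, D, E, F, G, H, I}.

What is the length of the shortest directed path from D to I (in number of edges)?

Distance 0: D.
Distance 1: H.
Distance 2: B.
Distance 3: A.
Distance 4: G.
Distance 5: E, F.
Distance 6: C, I — contains I.

6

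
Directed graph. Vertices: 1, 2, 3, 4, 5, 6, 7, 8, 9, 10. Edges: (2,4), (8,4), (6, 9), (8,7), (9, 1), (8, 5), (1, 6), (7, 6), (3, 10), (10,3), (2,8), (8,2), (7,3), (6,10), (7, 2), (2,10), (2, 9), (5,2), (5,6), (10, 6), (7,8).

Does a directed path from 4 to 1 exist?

No

4 has no outgoing edges, so nothing is reachable from it.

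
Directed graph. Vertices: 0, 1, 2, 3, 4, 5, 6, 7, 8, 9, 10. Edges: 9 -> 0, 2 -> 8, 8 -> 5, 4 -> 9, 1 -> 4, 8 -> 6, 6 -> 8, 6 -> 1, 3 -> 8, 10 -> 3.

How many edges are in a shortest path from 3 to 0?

6

Distance 0: 3.
Distance 1: 8.
Distance 2: 5, 6.
Distance 3: 1.
Distance 4: 4.
Distance 5: 9.
Distance 6: 0 — contains 0.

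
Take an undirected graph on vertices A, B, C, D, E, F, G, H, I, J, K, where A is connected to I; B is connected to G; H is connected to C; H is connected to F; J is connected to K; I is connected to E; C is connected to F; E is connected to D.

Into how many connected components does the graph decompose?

From A: component {A, D, E, I}.
From B: component {B, G}.
From C: component {C, F, H}.
From J: component {J, K}.
That's 4 components.

4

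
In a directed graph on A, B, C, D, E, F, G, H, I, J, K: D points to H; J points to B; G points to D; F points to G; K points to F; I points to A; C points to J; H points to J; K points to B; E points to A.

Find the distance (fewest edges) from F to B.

5

Distance 0: F.
Distance 1: G.
Distance 2: D.
Distance 3: H.
Distance 4: J.
Distance 5: B — contains B.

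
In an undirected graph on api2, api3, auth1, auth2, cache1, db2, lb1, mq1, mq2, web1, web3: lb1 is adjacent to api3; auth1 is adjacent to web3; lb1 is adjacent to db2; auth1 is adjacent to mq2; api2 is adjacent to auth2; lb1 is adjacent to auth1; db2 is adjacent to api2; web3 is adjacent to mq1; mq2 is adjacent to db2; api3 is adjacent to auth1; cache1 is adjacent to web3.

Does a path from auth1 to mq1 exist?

Yes

Explore from auth1.
Distance 1: reach api3, lb1, mq2, web3.
Distance 2: reach cache1, db2, mq1.
Found mq1.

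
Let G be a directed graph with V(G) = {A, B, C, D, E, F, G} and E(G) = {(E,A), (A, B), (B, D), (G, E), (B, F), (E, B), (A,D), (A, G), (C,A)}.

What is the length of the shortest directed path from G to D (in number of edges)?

3

Distance 0: G.
Distance 1: E.
Distance 2: A, B.
Distance 3: D, F — contains D.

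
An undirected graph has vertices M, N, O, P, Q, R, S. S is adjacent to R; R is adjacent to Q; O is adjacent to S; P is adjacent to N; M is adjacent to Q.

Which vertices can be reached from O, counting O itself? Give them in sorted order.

Start at O.
Its neighbours: S.
Then their neighbours: R.
Then next layer: Q.
Then next layer: M.
Nothing further is reachable.

M, O, Q, R, S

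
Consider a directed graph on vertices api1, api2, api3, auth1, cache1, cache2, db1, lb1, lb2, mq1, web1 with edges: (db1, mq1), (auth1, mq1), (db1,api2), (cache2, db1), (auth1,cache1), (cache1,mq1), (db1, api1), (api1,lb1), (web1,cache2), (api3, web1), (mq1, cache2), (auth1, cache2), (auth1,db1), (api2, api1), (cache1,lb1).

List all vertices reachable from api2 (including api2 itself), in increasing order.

api1, api2, lb1

Start at api2.
Its neighbours: api1.
Then their neighbours: lb1.
Nothing further is reachable.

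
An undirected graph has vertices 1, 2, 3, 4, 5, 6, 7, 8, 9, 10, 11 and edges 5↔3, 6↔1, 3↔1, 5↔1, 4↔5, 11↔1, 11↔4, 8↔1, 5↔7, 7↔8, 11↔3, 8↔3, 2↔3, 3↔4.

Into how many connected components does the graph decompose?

3

From 1: component {1, 2, 3, 4, 5, 6, 7, 8, 11}.
From 9: component {9}.
From 10: component {10}.
That's 3 components.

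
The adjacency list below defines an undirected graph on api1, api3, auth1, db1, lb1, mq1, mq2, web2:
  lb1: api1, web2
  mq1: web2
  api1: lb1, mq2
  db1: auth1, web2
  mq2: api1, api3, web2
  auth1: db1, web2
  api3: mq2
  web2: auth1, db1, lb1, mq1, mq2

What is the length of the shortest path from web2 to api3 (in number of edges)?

2

Distance 0: web2.
Distance 1: auth1, db1, lb1, mq1, mq2.
Distance 2: api1, api3 — contains api3.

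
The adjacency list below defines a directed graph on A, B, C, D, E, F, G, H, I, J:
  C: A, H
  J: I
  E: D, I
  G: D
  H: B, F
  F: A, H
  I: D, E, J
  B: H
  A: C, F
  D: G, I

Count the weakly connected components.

2

From A: component {A, B, C, F, H}.
From D: component {D, E, G, I, J}.
That's 2 components.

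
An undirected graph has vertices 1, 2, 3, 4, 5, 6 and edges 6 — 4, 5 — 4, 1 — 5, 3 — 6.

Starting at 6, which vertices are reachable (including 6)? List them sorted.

1, 3, 4, 5, 6

Start at 6.
Its neighbours: 3, 4.
Then their neighbours: 5.
Then next layer: 1.
Nothing further is reachable.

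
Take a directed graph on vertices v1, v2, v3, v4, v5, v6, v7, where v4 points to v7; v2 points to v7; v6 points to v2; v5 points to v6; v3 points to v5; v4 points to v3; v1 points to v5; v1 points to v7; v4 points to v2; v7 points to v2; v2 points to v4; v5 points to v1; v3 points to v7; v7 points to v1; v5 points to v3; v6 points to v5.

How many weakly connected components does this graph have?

1

From v1: component {v1, v2, v3, v4, v5, v6, v7}.
That's 1 component.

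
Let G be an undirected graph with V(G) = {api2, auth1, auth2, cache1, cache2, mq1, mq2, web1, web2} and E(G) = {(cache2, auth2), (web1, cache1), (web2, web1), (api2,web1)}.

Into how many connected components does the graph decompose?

5

From api2: component {api2, cache1, web1, web2}.
From auth1: component {auth1}.
From auth2: component {auth2, cache2}.
From mq1: component {mq1}.
From mq2: component {mq2}.
That's 5 components.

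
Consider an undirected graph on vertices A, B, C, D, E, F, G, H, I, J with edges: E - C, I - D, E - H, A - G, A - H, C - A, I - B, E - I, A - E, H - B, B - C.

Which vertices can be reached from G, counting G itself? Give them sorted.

A, B, C, D, E, G, H, I

Start at G.
Its neighbours: A.
Then their neighbours: C, E, H.
Then next layer: B, I.
Then next layer: D.
Nothing further is reachable.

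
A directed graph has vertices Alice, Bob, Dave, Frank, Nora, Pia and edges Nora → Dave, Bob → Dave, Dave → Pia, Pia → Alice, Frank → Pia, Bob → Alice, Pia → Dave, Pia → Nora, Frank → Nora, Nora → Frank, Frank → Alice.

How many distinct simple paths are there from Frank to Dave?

3

Frank→Nora→Dave
Frank→Pia→Dave
Frank→Pia→Nora→Dave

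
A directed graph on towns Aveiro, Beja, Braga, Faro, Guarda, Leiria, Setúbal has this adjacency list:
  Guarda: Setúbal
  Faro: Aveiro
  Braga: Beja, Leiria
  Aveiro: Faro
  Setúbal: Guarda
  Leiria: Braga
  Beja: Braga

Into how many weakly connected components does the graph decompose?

From Aveiro: component {Aveiro, Faro}.
From Beja: component {Beja, Braga, Leiria}.
From Guarda: component {Guarda, Setúbal}.
That's 3 components.

3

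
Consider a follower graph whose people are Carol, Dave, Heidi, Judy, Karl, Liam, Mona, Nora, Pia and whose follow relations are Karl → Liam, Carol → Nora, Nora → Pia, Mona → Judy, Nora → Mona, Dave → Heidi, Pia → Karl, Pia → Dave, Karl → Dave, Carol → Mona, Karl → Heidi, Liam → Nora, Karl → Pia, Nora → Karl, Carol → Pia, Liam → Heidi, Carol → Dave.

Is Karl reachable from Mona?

No

Explore from Mona.
Distance 1: reach Judy.
The search from Mona is exhausted; no directed path reaches Karl.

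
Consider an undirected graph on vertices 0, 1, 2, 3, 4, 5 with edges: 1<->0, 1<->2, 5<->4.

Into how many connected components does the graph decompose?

3

From 0: component {0, 1, 2}.
From 3: component {3}.
From 4: component {4, 5}.
That's 3 components.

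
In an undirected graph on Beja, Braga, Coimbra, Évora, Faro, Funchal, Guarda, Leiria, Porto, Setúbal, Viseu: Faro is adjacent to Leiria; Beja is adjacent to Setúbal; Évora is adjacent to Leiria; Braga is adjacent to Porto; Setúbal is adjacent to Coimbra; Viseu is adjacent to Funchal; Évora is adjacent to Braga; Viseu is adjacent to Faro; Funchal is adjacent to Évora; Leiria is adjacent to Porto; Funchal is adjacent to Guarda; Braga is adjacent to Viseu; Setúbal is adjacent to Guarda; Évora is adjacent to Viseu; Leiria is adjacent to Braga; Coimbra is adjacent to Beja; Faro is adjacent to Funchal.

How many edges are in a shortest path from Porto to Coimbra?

6

Distance 0: Porto.
Distance 1: Braga, Leiria.
Distance 2: Évora, Faro, Viseu.
Distance 3: Funchal.
Distance 4: Guarda.
Distance 5: Setúbal.
Distance 6: Beja, Coimbra — contains Coimbra.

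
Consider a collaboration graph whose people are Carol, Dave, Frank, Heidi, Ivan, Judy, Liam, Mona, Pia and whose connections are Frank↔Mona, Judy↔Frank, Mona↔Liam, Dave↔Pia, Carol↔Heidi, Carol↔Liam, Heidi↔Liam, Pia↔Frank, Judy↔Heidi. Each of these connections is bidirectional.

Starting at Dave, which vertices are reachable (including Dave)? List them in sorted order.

Start at Dave.
Its neighbours: Pia.
Then their neighbours: Frank.
Then next layer: Judy, Mona.
Then next layer: Heidi, Liam.
Then next layer: Carol.
Nothing further is reachable.

Carol, Dave, Frank, Heidi, Judy, Liam, Mona, Pia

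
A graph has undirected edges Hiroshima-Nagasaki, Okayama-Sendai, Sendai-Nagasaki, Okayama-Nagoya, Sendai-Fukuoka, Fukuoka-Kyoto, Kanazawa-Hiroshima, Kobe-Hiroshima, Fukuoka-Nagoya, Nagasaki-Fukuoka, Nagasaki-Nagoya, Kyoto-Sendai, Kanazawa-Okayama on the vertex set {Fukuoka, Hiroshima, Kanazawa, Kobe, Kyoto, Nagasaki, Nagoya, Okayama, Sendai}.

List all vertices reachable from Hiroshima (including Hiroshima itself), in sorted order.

Fukuoka, Hiroshima, Kanazawa, Kobe, Kyoto, Nagasaki, Nagoya, Okayama, Sendai

Start at Hiroshima.
Its neighbours: Kanazawa, Kobe, Nagasaki.
Then their neighbours: Fukuoka, Nagoya, Okayama, Sendai.
Then next layer: Kyoto.
Every vertex is now reached.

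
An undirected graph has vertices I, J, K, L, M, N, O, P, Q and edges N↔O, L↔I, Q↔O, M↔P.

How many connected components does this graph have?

5

From I: component {I, L}.
From J: component {J}.
From K: component {K}.
From M: component {M, P}.
From N: component {N, O, Q}.
That's 5 components.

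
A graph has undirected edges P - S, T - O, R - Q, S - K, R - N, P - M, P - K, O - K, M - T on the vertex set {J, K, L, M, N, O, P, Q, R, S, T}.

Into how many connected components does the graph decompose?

From J: component {J}.
From K: component {K, M, O, P, S, T}.
From L: component {L}.
From N: component {N, Q, R}.
That's 4 components.

4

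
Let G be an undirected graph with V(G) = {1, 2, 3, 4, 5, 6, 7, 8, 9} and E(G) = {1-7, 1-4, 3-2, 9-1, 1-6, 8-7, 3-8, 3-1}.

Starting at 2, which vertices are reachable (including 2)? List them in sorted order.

Start at 2.
Its neighbours: 3.
Then their neighbours: 1, 8.
Then next layer: 4, 6, 7, 9.
Nothing further is reachable.

1, 2, 3, 4, 6, 7, 8, 9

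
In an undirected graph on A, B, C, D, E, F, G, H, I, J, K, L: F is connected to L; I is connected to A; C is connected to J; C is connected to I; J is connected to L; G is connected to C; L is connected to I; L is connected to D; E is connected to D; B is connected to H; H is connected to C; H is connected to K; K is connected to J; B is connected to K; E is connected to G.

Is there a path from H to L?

Explore from H.
Distance 1: reach B, C, K.
Distance 2: reach G, I, J.
Distance 3: reach A, E, L.
Found L.

Yes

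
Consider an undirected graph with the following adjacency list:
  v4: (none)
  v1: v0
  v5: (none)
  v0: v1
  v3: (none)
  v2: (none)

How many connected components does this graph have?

5

From v0: component {v0, v1}.
From v2: component {v2}.
From v3: component {v3}.
From v4: component {v4}.
From v5: component {v5}.
That's 5 components.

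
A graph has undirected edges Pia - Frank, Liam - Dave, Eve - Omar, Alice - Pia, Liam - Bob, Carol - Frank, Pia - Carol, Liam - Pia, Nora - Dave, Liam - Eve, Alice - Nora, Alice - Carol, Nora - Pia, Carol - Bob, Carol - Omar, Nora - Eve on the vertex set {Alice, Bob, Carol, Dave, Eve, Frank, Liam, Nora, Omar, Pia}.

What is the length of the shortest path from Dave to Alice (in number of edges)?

Distance 0: Dave.
Distance 1: Liam, Nora.
Distance 2: Alice, Bob, Eve, Pia — contains Alice.

2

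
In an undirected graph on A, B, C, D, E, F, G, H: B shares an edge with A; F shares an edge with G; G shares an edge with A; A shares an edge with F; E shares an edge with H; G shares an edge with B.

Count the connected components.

From A: component {A, B, F, G}.
From C: component {C}.
From D: component {D}.
From E: component {E, H}.
That's 4 components.

4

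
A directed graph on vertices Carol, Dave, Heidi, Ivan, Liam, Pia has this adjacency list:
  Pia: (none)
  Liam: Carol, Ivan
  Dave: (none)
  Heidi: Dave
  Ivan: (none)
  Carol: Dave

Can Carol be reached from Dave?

No

Dave has no outgoing edges, so nothing is reachable from it.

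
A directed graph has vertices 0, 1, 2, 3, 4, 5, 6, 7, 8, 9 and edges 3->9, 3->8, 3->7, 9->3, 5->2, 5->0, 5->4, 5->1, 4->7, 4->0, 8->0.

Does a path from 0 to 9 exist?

0 has no outgoing edges, so nothing is reachable from it.

No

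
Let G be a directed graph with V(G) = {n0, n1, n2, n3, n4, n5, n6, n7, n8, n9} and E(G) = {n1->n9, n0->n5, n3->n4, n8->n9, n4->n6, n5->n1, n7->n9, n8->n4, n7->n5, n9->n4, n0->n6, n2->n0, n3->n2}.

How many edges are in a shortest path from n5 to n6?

4

Distance 0: n5.
Distance 1: n1.
Distance 2: n9.
Distance 3: n4.
Distance 4: n6 — contains n6.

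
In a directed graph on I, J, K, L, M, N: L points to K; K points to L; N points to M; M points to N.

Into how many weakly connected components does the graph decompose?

From I: component {I}.
From J: component {J}.
From K: component {K, L}.
From M: component {M, N}.
That's 4 components.

4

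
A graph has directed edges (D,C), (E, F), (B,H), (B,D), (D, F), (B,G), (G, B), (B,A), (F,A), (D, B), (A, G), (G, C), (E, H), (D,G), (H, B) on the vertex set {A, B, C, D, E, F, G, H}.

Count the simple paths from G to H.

G→B→H

1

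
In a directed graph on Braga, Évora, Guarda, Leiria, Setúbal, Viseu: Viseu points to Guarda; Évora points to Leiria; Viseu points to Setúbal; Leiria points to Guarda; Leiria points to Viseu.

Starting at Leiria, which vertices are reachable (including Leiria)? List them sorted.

Start at Leiria.
Its neighbours: Guarda, Viseu.
Then their neighbours: Setúbal.
Nothing further is reachable.

Guarda, Leiria, Setúbal, Viseu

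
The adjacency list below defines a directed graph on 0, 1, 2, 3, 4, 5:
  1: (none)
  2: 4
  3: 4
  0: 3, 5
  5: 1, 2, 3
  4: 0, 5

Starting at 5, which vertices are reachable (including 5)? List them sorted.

Start at 5.
Its neighbours: 1, 2, 3.
Then their neighbours: 4.
Then next layer: 0.
Every vertex is now reached.

0, 1, 2, 3, 4, 5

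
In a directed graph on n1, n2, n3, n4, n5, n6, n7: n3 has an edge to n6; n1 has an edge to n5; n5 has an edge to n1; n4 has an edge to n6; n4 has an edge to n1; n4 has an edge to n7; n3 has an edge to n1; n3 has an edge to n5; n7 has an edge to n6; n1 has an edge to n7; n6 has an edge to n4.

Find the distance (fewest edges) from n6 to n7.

Distance 0: n6.
Distance 1: n4.
Distance 2: n1, n7 — contains n7.

2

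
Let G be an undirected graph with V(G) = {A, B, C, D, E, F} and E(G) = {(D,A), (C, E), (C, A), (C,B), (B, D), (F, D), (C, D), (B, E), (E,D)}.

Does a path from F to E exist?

Yes

Explore from F.
Distance 1: reach D.
Distance 2: reach A, B, C, E.
Found E.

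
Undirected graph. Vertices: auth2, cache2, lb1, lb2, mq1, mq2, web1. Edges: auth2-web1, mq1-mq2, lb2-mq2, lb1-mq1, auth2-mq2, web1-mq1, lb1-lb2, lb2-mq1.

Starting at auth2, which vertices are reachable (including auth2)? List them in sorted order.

auth2, lb1, lb2, mq1, mq2, web1

Start at auth2.
Its neighbours: mq2, web1.
Then their neighbours: lb2, mq1.
Then next layer: lb1.
Nothing further is reachable.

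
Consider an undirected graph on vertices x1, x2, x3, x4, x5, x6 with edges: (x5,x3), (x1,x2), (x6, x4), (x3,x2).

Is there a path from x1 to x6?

No

Explore from x1.
Distance 1: reach x2.
Distance 2: reach x3.
Distance 3: reach x5.
The search is exhausted without reaching x6; it lies in a different component.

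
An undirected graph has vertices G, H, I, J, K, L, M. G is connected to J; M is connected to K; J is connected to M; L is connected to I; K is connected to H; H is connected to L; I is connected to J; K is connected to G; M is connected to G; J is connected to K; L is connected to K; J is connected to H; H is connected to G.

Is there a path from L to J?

Yes

Explore from L.
Distance 1: reach H, I, K.
Distance 2: reach G, J, M.
Found J.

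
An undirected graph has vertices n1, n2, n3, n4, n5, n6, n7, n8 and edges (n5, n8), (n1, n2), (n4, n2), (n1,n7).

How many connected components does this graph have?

From n1: component {n1, n2, n4, n7}.
From n3: component {n3}.
From n5: component {n5, n8}.
From n6: component {n6}.
That's 4 components.

4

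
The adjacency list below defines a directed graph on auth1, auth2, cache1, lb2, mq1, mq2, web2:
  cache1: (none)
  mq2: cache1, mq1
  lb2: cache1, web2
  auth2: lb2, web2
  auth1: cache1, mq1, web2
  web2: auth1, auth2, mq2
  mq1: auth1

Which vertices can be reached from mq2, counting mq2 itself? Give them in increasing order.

auth1, auth2, cache1, lb2, mq1, mq2, web2

Start at mq2.
Its neighbours: cache1, mq1.
Then their neighbours: auth1.
Then next layer: web2.
Then next layer: auth2.
Then next layer: lb2.
Every vertex is now reached.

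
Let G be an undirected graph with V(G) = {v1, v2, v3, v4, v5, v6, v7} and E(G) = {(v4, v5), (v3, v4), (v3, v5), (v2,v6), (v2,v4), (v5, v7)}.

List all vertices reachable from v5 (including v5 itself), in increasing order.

Start at v5.
Its neighbours: v3, v4, v7.
Then their neighbours: v2.
Then next layer: v6.
Nothing further is reachable.

v2, v3, v4, v5, v6, v7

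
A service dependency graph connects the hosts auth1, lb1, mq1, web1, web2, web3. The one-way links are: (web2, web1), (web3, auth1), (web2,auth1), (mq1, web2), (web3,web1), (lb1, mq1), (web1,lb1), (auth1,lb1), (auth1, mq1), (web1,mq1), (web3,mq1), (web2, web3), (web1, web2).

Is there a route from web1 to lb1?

Yes

Explore from web1.
Distance 1: reach lb1, mq1, web2.
Found lb1.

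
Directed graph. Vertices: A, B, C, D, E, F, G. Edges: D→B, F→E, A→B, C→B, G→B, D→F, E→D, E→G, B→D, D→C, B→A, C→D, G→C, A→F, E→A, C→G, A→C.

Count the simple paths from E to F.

E→A→B→D→F
E→A→C→B→D→F
E→A→C→D→F
E→A→C→G→B→D→F
E→A→F
E→D→B→A→F
E→D→C→B→A→F
E→D→C→G→B→A→F
... and 8 more.

16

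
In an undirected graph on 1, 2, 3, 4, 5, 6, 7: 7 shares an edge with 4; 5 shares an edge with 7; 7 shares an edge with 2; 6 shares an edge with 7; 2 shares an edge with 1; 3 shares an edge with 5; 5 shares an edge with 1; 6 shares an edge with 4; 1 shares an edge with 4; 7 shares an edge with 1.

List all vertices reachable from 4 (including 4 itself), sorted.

Start at 4.
Its neighbours: 1, 6, 7.
Then their neighbours: 2, 5.
Then next layer: 3.
Every vertex is now reached.

1, 2, 3, 4, 5, 6, 7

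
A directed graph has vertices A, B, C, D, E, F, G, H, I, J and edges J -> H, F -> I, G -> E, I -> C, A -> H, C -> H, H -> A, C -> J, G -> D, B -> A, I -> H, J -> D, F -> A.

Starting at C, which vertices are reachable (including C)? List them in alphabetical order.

A, C, D, H, J

Start at C.
Its neighbours: H, J.
Then their neighbours: A, D.
Nothing further is reachable.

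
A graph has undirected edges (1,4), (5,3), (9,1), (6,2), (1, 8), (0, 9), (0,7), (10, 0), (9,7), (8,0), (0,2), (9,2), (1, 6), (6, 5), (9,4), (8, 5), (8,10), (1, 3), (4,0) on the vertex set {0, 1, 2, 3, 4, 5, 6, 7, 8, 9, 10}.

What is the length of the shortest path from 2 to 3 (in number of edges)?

3

Distance 0: 2.
Distance 1: 0, 6, 9.
Distance 2: 1, 4, 5, 7, 8, 10.
Distance 3: 3 — contains 3.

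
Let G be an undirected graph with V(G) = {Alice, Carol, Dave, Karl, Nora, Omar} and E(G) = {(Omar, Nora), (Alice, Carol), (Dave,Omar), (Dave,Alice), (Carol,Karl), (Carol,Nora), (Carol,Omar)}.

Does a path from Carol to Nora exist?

Yes

Explore from Carol.
Distance 1: reach Alice, Karl, Nora, Omar.
Found Nora.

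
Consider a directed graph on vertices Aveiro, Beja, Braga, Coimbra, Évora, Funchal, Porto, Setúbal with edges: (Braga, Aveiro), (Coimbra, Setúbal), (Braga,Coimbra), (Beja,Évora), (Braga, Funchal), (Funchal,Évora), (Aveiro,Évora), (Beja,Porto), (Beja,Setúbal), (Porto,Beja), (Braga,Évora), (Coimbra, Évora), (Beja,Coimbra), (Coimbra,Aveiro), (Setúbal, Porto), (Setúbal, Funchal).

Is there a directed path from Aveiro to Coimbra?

No

Explore from Aveiro.
Distance 1: reach Évora.
The search from Aveiro is exhausted; no directed path reaches Coimbra.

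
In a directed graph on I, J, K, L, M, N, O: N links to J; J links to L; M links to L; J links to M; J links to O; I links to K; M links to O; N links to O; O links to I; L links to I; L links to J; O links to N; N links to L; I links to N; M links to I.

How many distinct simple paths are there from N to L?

3

N→J→L
N→J→M→L
N→L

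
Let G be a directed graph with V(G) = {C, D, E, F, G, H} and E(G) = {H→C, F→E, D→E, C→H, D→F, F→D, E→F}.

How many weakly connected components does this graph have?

From C: component {C, H}.
From D: component {D, E, F}.
From G: component {G}.
That's 3 components.

3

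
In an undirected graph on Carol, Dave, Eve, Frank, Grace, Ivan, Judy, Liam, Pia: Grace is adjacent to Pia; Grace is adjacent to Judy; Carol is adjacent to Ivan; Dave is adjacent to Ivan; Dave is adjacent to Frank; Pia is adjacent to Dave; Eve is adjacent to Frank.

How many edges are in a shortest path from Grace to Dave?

Distance 0: Grace.
Distance 1: Judy, Pia.
Distance 2: Dave — contains Dave.

2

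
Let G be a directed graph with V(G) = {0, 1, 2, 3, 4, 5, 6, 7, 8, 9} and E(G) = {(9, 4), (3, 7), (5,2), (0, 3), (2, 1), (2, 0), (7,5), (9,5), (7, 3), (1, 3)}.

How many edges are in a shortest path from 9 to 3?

Distance 0: 9.
Distance 1: 4, 5.
Distance 2: 2.
Distance 3: 0, 1.
Distance 4: 3 — contains 3.

4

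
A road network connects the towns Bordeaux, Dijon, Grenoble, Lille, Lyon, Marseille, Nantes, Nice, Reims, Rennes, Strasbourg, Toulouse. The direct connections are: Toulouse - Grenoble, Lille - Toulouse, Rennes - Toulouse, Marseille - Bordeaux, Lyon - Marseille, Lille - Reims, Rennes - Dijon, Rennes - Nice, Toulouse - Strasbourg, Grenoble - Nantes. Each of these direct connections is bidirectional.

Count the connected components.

From Bordeaux: component {Bordeaux, Lyon, Marseille}.
From Dijon: component {Dijon, Grenoble, Lille, Nantes, Nice, Reims, Rennes, Strasbourg, Toulouse}.
That's 2 components.

2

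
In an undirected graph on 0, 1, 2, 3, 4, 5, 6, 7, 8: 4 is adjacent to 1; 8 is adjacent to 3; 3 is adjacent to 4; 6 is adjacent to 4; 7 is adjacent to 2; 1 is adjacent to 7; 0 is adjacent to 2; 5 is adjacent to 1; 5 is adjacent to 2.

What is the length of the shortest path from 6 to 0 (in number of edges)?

Distance 0: 6.
Distance 1: 4.
Distance 2: 1, 3.
Distance 3: 5, 7, 8.
Distance 4: 2.
Distance 5: 0 — contains 0.

5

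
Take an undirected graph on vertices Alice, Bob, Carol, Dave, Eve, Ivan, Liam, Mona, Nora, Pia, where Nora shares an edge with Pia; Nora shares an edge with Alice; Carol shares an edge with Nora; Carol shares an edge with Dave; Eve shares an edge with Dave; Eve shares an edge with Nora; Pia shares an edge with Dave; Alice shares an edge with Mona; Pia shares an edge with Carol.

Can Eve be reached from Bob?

No

Bob has no edges, so nothing is reachable from it.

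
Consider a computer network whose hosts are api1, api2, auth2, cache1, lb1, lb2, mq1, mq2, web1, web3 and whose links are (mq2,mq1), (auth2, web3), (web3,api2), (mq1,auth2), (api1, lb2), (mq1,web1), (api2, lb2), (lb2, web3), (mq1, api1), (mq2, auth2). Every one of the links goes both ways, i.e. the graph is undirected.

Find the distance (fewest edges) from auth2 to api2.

Distance 0: auth2.
Distance 1: mq1, mq2, web3.
Distance 2: api1, api2, lb2, web1 — contains api2.

2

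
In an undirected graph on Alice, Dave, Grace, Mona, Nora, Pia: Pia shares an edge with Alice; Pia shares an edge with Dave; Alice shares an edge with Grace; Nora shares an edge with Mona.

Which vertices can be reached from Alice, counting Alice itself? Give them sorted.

Start at Alice.
Its neighbours: Grace, Pia.
Then their neighbours: Dave.
Nothing further is reachable.

Alice, Dave, Grace, Pia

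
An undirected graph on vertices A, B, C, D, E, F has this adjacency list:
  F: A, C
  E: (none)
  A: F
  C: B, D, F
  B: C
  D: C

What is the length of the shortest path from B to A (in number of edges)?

3

Distance 0: B.
Distance 1: C.
Distance 2: D, F.
Distance 3: A — contains A.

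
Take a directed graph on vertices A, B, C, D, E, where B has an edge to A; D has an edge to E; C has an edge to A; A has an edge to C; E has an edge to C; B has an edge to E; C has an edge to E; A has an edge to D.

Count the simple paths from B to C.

3

B→A→C
B→A→D→E→C
B→E→C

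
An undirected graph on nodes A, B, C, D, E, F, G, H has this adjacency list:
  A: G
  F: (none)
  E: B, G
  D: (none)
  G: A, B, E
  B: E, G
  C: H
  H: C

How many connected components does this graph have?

From A: component {A, B, E, G}.
From C: component {C, H}.
From D: component {D}.
From F: component {F}.
That's 4 components.

4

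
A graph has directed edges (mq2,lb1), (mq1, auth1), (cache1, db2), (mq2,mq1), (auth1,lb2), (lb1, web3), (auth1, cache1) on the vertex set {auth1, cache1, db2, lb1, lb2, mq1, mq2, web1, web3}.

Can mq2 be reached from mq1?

No

Explore from mq1.
Distance 1: reach auth1.
Distance 2: reach cache1, lb2.
Distance 3: reach db2.
The search from mq1 is exhausted; no directed path reaches mq2.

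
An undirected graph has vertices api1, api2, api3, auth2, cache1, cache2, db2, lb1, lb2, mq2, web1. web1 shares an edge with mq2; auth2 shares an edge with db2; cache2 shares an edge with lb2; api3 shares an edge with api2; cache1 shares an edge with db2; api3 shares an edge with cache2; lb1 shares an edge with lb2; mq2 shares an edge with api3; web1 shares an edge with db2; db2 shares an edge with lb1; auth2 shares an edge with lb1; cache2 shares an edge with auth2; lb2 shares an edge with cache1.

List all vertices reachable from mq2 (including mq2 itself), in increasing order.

api2, api3, auth2, cache1, cache2, db2, lb1, lb2, mq2, web1

Start at mq2.
Its neighbours: api3, web1.
Then their neighbours: api2, cache2, db2.
Then next layer: auth2, cache1, lb1, lb2.
Nothing further is reachable.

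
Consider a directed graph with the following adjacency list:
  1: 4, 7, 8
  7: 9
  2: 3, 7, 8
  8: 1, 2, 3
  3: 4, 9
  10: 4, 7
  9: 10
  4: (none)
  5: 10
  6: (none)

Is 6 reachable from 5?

Explore from 5.
Distance 1: reach 10.
Distance 2: reach 4, 7.
Distance 3: reach 9.
The search from 5 is exhausted; no directed path reaches 6.

No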